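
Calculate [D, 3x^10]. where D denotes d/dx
30 x^{9}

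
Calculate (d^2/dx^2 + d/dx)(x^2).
2 x + 2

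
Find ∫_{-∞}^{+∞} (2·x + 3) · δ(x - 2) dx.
7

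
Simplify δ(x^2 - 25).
\frac{\delta(x + 5) + \delta(x - 5)}{10}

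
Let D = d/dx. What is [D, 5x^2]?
10 x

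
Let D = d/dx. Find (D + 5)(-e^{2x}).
- 7 e^{2 x}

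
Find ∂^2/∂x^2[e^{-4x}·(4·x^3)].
8 x \left(8 x^{2} - 12 x + 3\right) e^{- 4 x}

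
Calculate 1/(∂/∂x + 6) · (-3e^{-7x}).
3 e^{- 7 x}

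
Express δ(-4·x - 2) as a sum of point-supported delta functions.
\frac{\delta(x + 1/2)}{4}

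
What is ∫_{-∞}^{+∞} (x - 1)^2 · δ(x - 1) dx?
0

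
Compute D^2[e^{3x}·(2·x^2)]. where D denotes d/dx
\left(18 x^{2} + 24 x + 4\right) e^{3 x}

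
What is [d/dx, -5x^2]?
- 10 x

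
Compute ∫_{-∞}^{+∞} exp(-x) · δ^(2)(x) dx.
1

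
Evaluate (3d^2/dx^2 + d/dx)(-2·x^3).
6 x \left(- x - 6\right)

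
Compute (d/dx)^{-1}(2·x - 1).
x^{2} - x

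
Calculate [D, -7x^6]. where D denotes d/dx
- 42 x^{5}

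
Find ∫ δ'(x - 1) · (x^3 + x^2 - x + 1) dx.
-4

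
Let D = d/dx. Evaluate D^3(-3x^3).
-18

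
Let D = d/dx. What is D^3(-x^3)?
-6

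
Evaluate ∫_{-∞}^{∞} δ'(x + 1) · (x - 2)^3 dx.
-27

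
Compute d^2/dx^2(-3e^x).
- 3 e^{x}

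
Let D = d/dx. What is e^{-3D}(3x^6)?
3 x^{6} - 54 x^{5} + 405 x^{4} - 1620 x^{3} + 3645 x^{2} - 4374 x + 2187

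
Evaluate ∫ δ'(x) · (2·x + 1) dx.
-2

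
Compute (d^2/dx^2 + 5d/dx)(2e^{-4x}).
- 8 e^{- 4 x}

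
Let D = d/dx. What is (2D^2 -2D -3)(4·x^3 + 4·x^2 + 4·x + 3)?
- 12 x^{3} - 36 x^{2} + 20 x - 1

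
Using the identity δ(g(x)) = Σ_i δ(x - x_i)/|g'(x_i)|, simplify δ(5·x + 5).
\frac{\delta(x + 1)}{5}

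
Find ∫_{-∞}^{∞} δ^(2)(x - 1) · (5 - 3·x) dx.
0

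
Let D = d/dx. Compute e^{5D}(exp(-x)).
e^{- x - 5}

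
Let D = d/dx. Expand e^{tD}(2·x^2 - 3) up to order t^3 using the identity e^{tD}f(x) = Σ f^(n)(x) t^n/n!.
2 t^{2} + 4 t x + 2 x^{2} - 3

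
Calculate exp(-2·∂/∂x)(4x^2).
4 x^{2} - 16 x + 16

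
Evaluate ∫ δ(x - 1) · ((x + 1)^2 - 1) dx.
3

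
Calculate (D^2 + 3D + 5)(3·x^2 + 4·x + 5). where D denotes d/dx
15 x^{2} + 38 x + 43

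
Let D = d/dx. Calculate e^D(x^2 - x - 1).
x^{2} + x - 1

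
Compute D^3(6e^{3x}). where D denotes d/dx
162 e^{3 x}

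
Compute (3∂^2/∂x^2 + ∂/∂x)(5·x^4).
20 x^{2} \left(x + 9\right)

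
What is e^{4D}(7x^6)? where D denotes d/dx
7 x^{6} + 168 x^{5} + 1680 x^{4} + 8960 x^{3} + 26880 x^{2} + 43008 x + 28672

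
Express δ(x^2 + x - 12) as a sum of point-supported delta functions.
\frac{\delta(x - 3) + \delta(x + 4)}{7}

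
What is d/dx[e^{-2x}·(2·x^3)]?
x^{2} \left(6 - 4 x\right) e^{- 2 x}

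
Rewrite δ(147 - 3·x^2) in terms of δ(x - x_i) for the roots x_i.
\frac{\delta(x - 7) + \delta(x + 7)}{42}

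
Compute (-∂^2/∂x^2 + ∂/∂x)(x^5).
5 x^{3} \left(x - 4\right)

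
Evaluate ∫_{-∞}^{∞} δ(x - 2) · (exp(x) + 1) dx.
1 + e^{2}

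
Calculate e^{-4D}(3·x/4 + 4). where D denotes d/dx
\frac{3 x}{4} + 1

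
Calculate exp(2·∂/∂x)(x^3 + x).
x^{3} + 6 x^{2} + 13 x + 10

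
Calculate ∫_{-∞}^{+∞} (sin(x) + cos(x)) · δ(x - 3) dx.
\cos{\left(3 \right)} + \sin{\left(3 \right)}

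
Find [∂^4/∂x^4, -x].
-4\frac{d^{3}}{dx^{3}}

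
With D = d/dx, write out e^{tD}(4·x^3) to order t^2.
4 x \left(3 t^{2} + 3 t x + x^{2}\right)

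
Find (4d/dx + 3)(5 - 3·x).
3 - 9 x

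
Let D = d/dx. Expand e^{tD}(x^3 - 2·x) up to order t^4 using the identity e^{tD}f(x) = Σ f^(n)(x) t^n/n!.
t^{3} + 3 t^{2} x + t \left(3 x^{2} - 2\right) + x^{3} - 2 x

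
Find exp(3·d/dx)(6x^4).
6 x^{4} + 72 x^{3} + 324 x^{2} + 648 x + 486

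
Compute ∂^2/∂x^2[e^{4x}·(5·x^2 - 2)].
\left(80 x^{2} + 80 x - 22\right) e^{4 x}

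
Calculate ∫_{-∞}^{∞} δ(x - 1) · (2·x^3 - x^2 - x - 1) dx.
-1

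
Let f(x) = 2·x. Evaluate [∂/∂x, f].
2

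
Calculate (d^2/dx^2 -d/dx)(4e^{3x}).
24 e^{3 x}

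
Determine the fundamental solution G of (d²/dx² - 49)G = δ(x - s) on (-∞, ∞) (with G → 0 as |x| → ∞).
-\frac{e^{-7|x-s|}}{14}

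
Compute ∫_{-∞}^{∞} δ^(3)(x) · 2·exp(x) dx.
-2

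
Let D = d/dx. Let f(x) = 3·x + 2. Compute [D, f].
3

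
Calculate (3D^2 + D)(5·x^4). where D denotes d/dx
20 x^{2} \left(x + 9\right)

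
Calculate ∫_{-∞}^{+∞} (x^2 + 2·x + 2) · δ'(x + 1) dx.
0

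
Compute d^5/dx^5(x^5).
120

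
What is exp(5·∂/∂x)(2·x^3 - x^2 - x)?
2 x^{3} + 29 x^{2} + 139 x + 220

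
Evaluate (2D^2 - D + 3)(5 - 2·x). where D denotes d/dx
17 - 6 x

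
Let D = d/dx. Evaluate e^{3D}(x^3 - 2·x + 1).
x^{3} + 9 x^{2} + 25 x + 22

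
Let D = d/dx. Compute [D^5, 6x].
30D^{4}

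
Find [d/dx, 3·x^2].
6 x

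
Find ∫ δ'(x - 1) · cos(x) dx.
\sin{\left(1 \right)}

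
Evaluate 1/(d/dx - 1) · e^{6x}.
\frac{e^{6 x}}{5}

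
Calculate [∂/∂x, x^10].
10 x^{9}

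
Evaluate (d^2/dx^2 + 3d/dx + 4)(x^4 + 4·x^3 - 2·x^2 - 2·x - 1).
4 x^{4} + 28 x^{3} + 40 x^{2} + 4 x - 14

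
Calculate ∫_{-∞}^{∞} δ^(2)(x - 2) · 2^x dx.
4 \log{\left(2 \right)}^{2}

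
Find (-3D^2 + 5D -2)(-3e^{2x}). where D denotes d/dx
12 e^{2 x}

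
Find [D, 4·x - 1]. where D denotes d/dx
4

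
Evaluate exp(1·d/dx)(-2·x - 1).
- 2 x - 3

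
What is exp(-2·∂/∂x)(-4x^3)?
- 4 x^{3} + 24 x^{2} - 48 x + 32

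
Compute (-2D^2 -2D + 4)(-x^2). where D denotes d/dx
- 4 x^{2} + 4 x + 4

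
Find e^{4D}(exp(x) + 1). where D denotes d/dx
e^{x + 4} + 1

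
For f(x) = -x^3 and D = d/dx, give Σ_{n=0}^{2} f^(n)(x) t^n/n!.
x \left(- 3 t^{2} - 3 t x - x^{2}\right)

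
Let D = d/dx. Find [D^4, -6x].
-24D^{3}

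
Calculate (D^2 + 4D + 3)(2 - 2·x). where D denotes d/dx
- 6 x - 2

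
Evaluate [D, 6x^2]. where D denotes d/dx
12 x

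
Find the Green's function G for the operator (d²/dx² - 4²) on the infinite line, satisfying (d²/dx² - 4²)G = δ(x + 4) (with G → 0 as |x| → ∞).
-\frac{e^{-4|x + 4|}}{8}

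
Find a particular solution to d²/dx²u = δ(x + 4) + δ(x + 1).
\frac{|x + 4|}{2} + \frac{|x + 1|}{2}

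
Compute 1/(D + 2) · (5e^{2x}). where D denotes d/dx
\frac{5 e^{2 x}}{4}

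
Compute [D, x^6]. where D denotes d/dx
6 x^{5}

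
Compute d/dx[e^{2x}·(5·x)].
\left(10 x + 5\right) e^{2 x}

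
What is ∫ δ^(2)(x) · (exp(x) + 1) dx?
1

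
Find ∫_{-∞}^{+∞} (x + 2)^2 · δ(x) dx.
4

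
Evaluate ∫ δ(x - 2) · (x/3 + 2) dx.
\frac{8}{3}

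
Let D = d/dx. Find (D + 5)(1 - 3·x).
2 - 15 x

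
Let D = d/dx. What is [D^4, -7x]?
-28D^{3}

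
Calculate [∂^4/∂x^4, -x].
-4\frac{d^{3}}{dx^{3}}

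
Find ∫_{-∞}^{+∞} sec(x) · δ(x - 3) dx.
\sec{\left(3 \right)}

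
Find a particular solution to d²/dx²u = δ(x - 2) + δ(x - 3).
\frac{|x - 2|}{2} + \frac{|x - 3|}{2}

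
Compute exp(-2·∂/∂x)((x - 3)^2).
x^{2} - 10 x + 25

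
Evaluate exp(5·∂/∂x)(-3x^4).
- 3 x^{4} - 60 x^{3} - 450 x^{2} - 1500 x - 1875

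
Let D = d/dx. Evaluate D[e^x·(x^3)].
x^{2} \left(x + 3\right) e^{x}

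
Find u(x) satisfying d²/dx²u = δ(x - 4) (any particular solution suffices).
\frac{|x - 4|}{2}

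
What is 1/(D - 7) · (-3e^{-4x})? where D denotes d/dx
\frac{3 e^{- 4 x}}{11}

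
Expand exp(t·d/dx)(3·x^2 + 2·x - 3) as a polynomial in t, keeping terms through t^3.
3 t^{2} + 2 t \left(3 x + 1\right) + 3 x^{2} + 2 x - 3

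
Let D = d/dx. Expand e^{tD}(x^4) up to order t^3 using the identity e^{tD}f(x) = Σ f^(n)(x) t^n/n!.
x \left(4 t^{3} + 6 t^{2} x + 4 t x^{2} + x^{3}\right)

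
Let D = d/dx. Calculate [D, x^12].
12 x^{11}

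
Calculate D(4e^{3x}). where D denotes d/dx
12 e^{3 x}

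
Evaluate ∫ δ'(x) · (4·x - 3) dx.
-4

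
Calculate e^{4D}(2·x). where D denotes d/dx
2 x + 8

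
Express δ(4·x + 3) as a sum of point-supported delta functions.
\frac{\delta(x + 3/4)}{4}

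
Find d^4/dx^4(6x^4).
144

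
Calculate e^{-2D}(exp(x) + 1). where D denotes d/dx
e^{x - 2} + 1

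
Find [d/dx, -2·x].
-2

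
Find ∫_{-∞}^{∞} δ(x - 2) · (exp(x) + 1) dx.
1 + e^{2}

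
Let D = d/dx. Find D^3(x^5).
60 x^{2}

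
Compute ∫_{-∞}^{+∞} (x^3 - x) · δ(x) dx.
0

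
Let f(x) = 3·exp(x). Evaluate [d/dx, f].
3 e^{x}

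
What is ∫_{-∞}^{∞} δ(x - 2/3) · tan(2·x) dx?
\tan{\left(\frac{4}{3} \right)}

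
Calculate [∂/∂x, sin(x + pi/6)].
\cos{\left(x + \frac{\pi}{6} \right)}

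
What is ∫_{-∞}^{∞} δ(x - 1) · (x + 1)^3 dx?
8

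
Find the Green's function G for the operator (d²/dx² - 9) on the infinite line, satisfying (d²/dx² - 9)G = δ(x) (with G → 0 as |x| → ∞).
-\frac{e^{-3|x|}}{6}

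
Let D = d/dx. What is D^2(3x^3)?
18 x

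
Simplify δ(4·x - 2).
\frac{\delta(x - 1/2)}{4}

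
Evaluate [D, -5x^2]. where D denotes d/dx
- 10 x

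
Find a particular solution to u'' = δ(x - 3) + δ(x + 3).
\frac{|x - 3|}{2} + \frac{|x + 3|}{2}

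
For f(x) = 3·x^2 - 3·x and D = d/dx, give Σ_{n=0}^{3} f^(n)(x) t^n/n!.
3 t^{2} + 3 t \left(2 x - 1\right) + 3 x^{2} - 3 x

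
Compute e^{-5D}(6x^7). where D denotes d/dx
6 x^{7} - 210 x^{6} + 3150 x^{5} - 26250 x^{4} + 131250 x^{3} - 393750 x^{2} + 656250 x - 468750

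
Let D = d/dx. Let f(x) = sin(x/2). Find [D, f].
\frac{\cos{\left(\frac{x}{2} \right)}}{2}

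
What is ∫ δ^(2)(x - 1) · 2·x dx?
0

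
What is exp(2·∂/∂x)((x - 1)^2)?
x^{2} + 2 x + 1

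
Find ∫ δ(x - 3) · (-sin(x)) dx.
- \sin{\left(3 \right)}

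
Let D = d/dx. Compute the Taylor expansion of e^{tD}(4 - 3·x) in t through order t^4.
- 3 t - 3 x + 4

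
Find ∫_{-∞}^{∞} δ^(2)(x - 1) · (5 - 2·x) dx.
0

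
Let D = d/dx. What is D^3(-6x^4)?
- 144 x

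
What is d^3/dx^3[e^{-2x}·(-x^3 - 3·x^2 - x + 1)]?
2 \left(4 x^{3} - 6 x^{2} - 14 x + 5\right) e^{- 2 x}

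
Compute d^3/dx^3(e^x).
e^{x}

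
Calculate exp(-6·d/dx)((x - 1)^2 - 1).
x^{2} - 14 x + 48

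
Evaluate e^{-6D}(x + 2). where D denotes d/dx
x - 4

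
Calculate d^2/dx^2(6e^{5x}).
150 e^{5 x}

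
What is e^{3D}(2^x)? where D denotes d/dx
2^{x + 3}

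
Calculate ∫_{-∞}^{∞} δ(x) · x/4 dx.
0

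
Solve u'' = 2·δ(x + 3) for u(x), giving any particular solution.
|x + 3|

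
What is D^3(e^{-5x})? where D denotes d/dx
- 125 e^{- 5 x}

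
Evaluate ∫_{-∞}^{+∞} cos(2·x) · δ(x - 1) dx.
\cos{\left(2 \right)}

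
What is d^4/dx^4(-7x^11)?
- 55440 x^{7}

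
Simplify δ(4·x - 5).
\frac{\delta(x - 5/4)}{4}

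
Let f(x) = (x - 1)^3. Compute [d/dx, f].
3 \left(x - 1\right)^{2}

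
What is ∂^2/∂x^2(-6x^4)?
- 72 x^{2}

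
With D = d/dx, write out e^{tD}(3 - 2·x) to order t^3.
- 2 t - 2 x + 3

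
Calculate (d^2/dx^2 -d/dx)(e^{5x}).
20 e^{5 x}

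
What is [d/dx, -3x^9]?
- 27 x^{8}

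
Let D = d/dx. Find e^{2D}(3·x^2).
3 x^{2} + 12 x + 12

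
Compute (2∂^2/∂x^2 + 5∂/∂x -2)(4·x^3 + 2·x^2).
- 8 x^{3} + 56 x^{2} + 68 x + 8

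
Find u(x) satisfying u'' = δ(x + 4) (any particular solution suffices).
\frac{|x + 4|}{2}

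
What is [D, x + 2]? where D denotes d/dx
1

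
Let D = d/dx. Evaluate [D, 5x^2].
10 x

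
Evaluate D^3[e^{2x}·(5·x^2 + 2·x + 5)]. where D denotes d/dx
\left(40 x^{2} + 136 x + 124\right) e^{2 x}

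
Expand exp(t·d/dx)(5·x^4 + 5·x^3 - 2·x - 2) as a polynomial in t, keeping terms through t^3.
t^{3} \left(20 x + 5\right) + 15 t^{2} x \left(2 x + 1\right) + t \left(20 x^{3} + 15 x^{2} - 2\right) + 5 x^{4} + 5 x^{3} - 2 x - 2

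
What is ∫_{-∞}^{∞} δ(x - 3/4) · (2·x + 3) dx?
\frac{9}{2}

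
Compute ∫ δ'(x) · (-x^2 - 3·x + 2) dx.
3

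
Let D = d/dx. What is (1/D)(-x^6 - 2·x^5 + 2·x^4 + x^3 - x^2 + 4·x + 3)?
- \frac{x^{7}}{7} - \frac{x^{6}}{3} + \frac{2 x^{5}}{5} + \frac{x^{4}}{4} - \frac{x^{3}}{3} + 2 x^{2} + 3 x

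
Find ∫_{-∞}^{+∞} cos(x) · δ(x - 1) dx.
\cos{\left(1 \right)}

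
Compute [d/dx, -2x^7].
- 14 x^{6}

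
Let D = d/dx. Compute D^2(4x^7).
168 x^{5}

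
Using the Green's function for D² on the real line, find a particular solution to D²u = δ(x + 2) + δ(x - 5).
\frac{|x + 2|}{2} + \frac{|x - 5|}{2}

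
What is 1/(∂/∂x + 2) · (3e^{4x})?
\frac{e^{4 x}}{2}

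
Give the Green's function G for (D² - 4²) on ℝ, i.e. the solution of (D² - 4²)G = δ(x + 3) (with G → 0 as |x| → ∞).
-\frac{e^{-4|x + 3|}}{8}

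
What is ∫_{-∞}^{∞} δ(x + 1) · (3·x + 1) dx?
-2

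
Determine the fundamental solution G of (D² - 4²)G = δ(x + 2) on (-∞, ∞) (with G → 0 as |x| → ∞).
-\frac{e^{-4|x + 2|}}{8}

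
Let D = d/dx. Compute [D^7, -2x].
-14D^{6}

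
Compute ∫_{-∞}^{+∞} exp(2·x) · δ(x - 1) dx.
e^{2}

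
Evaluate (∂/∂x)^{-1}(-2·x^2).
- \frac{2 x^{3}}{3}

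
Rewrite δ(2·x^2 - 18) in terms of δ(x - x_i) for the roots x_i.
\frac{\delta(x - 3) + \delta(x + 3)}{12}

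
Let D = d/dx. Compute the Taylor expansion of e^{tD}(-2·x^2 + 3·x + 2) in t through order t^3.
- 2 t^{2} - t \left(4 x - 3\right) - 2 x^{2} + 3 x + 2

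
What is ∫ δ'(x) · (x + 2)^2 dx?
-4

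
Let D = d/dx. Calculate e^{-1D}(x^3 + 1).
x \left(x^{2} - 3 x + 3\right)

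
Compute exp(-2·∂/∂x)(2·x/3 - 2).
\frac{2 x}{3} - \frac{10}{3}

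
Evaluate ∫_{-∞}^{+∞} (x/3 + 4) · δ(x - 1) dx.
\frac{13}{3}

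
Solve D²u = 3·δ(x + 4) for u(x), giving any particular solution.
\frac{3|x + 4|}{2}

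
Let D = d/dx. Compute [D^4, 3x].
12D^{3}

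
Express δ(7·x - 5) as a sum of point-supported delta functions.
\frac{\delta(x - 5/7)}{7}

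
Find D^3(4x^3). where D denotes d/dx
24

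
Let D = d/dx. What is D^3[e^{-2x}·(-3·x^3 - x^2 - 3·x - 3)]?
2 \left(12 x^{3} - 50 x^{2} + 54 x - 9\right) e^{- 2 x}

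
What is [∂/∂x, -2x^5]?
- 10 x^{4}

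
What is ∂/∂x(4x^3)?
12 x^{2}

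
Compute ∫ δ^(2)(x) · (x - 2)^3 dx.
-12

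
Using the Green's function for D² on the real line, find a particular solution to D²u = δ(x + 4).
\frac{|x + 4|}{2}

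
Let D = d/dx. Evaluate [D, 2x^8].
16 x^{7}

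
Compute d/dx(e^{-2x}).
- 2 e^{- 2 x}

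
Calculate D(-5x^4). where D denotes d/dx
- 20 x^{3}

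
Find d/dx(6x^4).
24 x^{3}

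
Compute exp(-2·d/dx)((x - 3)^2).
x^{2} - 10 x + 25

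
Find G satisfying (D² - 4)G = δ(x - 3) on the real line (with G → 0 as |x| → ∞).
-\frac{e^{-2|x - 3|}}{4}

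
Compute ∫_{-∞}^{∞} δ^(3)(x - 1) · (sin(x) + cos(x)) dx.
- \sin{\left(1 \right)} + \cos{\left(1 \right)}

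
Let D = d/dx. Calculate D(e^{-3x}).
- 3 e^{- 3 x}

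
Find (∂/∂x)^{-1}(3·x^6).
\frac{3 x^{7}}{7}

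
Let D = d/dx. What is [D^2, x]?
2D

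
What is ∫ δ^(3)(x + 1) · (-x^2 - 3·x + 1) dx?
0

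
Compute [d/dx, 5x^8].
40 x^{7}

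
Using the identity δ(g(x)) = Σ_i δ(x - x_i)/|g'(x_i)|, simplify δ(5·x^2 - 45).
\frac{\delta(x - 3) + \delta(x + 3)}{30}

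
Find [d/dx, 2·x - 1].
2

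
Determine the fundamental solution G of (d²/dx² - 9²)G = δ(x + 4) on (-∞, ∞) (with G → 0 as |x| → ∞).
-\frac{e^{-9|x + 4|}}{18}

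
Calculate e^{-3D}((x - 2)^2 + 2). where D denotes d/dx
x^{2} - 10 x + 27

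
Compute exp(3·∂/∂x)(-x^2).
- x^{2} - 6 x - 9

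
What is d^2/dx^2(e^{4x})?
16 e^{4 x}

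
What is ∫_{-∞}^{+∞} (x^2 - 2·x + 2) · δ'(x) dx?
2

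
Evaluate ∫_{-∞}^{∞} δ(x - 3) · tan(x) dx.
\tan{\left(3 \right)}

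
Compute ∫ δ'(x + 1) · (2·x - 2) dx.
-2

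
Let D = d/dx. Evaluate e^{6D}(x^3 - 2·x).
x^{3} + 18 x^{2} + 106 x + 204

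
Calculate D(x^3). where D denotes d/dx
3 x^{2}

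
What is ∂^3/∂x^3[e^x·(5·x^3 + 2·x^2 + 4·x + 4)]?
\left(5 x^{3} + 47 x^{2} + 106 x + 58\right) e^{x}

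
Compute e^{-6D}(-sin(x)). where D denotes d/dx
- \sin{\left(x - 6 \right)}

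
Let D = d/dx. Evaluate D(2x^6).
12 x^{5}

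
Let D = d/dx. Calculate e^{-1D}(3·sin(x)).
3 \sin{\left(x - 1 \right)}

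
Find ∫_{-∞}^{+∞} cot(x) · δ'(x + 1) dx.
\frac{1}{\sin^{2}{\left(1 \right)}}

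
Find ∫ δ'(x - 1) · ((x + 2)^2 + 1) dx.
-6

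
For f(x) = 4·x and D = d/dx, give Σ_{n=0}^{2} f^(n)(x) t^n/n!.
4 t + 4 x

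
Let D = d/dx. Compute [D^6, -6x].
-36D^{5}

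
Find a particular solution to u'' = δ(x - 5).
\frac{|x - 5|}{2}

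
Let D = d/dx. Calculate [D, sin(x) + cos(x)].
- \sin{\left(x \right)} + \cos{\left(x \right)}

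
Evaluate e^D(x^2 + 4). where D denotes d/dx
x^{2} + 2 x + 5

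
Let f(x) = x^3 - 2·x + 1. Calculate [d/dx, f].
3 x^{2} - 2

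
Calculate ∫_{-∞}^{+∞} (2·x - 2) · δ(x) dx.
-2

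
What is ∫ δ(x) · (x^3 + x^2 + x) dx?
0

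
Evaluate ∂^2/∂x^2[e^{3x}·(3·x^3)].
9 x \left(3 x^{2} + 6 x + 2\right) e^{3 x}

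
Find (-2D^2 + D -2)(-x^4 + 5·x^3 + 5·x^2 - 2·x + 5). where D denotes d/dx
2 x^{4} - 14 x^{3} + 29 x^{2} - 46 x - 32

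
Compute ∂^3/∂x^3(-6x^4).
- 144 x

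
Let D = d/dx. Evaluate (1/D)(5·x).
\frac{5 x^{2}}{2}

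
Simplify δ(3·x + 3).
\frac{\delta(x + 1)}{3}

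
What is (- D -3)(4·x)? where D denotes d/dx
- 12 x - 4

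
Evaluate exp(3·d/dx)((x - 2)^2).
x^{2} + 2 x + 1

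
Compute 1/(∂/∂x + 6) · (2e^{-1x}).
\frac{2 e^{- x}}{5}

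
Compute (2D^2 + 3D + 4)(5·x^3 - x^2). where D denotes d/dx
20 x^{3} + 41 x^{2} + 54 x - 4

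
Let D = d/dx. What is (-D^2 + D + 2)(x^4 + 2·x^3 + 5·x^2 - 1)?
2 x^{4} + 8 x^{3} + 4 x^{2} - 2 x - 12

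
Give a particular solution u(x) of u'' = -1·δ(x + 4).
-\frac{|x + 4|}{2}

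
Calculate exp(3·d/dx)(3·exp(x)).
3 e^{x + 3}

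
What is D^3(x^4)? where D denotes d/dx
24 x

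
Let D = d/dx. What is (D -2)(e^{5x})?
3 e^{5 x}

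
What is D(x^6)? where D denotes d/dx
6 x^{5}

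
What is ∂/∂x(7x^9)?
63 x^{8}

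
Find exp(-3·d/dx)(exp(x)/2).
\frac{e^{x - 3}}{2}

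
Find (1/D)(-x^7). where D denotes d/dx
- \frac{x^{8}}{8}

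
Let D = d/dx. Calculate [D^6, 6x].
36D^{5}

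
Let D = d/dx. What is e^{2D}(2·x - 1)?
2 x + 3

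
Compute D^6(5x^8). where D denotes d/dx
100800 x^{2}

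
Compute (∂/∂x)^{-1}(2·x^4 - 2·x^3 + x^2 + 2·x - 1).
\frac{2 x^{5}}{5} - \frac{x^{4}}{2} + \frac{x^{3}}{3} + x^{2} - x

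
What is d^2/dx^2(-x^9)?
- 72 x^{7}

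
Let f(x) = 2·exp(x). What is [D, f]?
2 e^{x}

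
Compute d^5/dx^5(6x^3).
0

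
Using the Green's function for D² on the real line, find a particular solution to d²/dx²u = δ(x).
\frac{|x|}{2}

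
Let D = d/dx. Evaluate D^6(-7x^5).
0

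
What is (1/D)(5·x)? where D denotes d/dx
\frac{5 x^{2}}{2}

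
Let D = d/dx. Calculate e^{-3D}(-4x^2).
- 4 x^{2} + 24 x - 36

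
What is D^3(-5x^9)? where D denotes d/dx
- 2520 x^{6}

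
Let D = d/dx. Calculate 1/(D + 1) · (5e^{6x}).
\frac{5 e^{6 x}}{7}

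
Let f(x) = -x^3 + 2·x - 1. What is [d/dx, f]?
2 - 3 x^{2}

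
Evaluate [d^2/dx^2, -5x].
-10\frac{d}{dx}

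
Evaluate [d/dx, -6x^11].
- 66 x^{10}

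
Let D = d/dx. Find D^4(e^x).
e^{x}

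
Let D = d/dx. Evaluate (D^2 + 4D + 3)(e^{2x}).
15 e^{2 x}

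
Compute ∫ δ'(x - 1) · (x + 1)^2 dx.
-4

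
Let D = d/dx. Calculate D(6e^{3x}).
18 e^{3 x}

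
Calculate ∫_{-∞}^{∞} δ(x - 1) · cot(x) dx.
\cot{\left(1 \right)}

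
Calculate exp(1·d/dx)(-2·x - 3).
- 2 x - 5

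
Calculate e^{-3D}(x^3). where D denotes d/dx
x^{3} - 9 x^{2} + 27 x - 27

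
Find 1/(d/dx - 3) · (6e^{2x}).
- 6 e^{2 x}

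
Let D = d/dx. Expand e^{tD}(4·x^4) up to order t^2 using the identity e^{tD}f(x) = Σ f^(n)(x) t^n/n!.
4 x^{2} \left(6 t^{2} + 4 t x + x^{2}\right)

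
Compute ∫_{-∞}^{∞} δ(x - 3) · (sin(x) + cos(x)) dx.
\cos{\left(3 \right)} + \sin{\left(3 \right)}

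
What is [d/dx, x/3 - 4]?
\frac{1}{3}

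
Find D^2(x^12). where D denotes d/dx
132 x^{10}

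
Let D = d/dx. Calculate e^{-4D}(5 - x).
9 - x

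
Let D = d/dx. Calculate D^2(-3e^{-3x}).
- 27 e^{- 3 x}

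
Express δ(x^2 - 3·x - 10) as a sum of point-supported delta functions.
\frac{\delta(x + 2) + \delta(x - 5)}{7}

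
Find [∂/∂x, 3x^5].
15 x^{4}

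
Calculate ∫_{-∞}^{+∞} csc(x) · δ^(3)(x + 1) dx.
\left(6 \cot^{2}{\left(1 \right)} + 5\right) \cot{\left(1 \right)} \csc{\left(1 \right)}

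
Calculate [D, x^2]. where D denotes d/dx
2 x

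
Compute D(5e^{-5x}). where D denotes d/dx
- 25 e^{- 5 x}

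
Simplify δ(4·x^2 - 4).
\frac{\delta(x - 1) + \delta(x + 1)}{8}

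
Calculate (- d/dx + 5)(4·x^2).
4 x \left(5 x - 2\right)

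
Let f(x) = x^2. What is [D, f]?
2 x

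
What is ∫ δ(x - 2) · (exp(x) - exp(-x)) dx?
2 \sinh{\left(2 \right)}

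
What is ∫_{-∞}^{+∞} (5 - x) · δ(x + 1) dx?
6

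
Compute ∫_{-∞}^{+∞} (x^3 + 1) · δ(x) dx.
1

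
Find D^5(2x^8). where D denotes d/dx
13440 x^{3}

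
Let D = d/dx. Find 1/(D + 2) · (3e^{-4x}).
- \frac{3 e^{- 4 x}}{2}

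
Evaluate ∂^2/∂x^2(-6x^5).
- 120 x^{3}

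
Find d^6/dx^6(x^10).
151200 x^{4}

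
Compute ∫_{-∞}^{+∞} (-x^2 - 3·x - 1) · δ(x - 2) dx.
-11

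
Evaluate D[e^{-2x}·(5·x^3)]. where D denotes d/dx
x^{2} \left(15 - 10 x\right) e^{- 2 x}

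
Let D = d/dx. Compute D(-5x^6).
- 30 x^{5}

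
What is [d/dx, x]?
1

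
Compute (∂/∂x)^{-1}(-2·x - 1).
- x^{2} - x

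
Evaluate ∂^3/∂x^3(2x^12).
2640 x^{9}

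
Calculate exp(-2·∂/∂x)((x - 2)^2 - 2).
x^{2} - 8 x + 14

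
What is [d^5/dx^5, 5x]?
25\frac{d^{4}}{dx^{4}}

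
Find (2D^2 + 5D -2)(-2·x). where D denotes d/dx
4 x - 10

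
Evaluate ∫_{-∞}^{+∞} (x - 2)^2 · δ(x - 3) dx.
1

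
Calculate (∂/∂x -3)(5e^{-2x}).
- 25 e^{- 2 x}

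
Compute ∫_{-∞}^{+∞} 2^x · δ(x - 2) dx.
4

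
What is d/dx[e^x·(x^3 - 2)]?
\left(x^{3} + 3 x^{2} - 2\right) e^{x}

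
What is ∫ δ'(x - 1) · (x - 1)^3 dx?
0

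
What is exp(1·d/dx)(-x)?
- x - 1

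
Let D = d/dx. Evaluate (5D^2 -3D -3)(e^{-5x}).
137 e^{- 5 x}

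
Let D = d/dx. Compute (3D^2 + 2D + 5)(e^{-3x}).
26 e^{- 3 x}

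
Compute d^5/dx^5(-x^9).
- 15120 x^{4}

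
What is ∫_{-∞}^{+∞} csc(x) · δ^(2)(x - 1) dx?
\left(2 \cot^{2}{\left(1 \right)} + 1\right) \csc{\left(1 \right)}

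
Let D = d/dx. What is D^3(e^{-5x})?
- 125 e^{- 5 x}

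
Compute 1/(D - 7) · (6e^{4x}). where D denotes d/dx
- 2 e^{4 x}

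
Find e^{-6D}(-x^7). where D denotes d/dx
- x^{7} + 42 x^{6} - 756 x^{5} + 7560 x^{4} - 45360 x^{3} + 163296 x^{2} - 326592 x + 279936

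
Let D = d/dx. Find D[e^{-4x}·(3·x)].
3 \left(1 - 4 x\right) e^{- 4 x}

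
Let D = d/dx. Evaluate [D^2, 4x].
8D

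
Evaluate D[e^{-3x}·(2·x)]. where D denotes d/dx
2 \left(1 - 3 x\right) e^{- 3 x}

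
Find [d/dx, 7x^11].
77 x^{10}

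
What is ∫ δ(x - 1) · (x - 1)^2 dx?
0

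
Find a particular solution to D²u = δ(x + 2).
\frac{|x + 2|}{2}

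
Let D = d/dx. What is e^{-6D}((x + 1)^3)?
x^{3} - 15 x^{2} + 75 x - 125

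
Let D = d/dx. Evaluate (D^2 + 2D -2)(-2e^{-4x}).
- 12 e^{- 4 x}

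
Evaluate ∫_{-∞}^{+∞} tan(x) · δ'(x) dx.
-1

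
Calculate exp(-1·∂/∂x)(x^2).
x^{2} - 2 x + 1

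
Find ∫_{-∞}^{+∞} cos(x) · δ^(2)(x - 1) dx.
- \cos{\left(1 \right)}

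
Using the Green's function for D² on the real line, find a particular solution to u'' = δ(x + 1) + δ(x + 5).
\frac{|x + 1|}{2} + \frac{|x + 5|}{2}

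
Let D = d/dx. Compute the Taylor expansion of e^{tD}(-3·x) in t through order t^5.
- 3 t - 3 x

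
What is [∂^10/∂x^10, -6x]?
-60\frac{d^{9}}{dx^{9}}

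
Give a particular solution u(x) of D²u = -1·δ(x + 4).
-\frac{|x + 4|}{2}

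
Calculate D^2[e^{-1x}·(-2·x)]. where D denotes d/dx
2 \left(2 - x\right) e^{- x}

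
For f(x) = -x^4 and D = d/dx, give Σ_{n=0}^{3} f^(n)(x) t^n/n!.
x \left(- 4 t^{3} - 6 t^{2} x - 4 t x^{2} - x^{3}\right)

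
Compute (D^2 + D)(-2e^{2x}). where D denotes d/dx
- 12 e^{2 x}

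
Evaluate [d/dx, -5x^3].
- 15 x^{2}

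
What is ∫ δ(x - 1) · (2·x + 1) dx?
3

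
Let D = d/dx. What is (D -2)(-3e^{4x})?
- 6 e^{4 x}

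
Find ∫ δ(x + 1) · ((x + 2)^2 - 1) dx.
0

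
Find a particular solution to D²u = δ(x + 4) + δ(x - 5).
\frac{|x + 4|}{2} + \frac{|x - 5|}{2}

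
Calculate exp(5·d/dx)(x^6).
x^{6} + 30 x^{5} + 375 x^{4} + 2500 x^{3} + 9375 x^{2} + 18750 x + 15625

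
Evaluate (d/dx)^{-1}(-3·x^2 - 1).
- x^{3} - x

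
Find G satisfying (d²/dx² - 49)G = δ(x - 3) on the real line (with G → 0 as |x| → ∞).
-\frac{e^{-7|x - 3|}}{14}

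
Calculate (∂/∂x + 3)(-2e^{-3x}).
0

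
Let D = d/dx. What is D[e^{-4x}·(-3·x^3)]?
x^{2} \left(12 x - 9\right) e^{- 4 x}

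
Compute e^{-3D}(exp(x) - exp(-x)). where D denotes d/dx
- e^{3 - x} + e^{x - 3}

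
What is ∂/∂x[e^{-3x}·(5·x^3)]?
15 x^{2} \left(1 - x\right) e^{- 3 x}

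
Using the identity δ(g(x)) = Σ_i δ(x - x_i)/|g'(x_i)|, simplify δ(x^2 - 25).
\frac{\delta(x - 5) + \delta(x + 5)}{10}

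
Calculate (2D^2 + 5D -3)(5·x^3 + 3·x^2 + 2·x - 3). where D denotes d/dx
- 15 x^{3} + 66 x^{2} + 84 x + 31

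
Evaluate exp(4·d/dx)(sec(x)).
\sec{\left(x + 4 \right)}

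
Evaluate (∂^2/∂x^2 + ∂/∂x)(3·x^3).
9 x \left(x + 2\right)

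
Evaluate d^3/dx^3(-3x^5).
- 180 x^{2}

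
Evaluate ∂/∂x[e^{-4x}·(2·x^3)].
x^{2} \left(6 - 8 x\right) e^{- 4 x}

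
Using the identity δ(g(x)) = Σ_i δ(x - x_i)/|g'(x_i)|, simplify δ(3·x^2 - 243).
\frac{\delta(x - 9) + \delta(x + 9)}{54}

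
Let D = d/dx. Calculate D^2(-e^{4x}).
- 16 e^{4 x}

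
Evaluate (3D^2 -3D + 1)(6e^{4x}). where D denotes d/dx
222 e^{4 x}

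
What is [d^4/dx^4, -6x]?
-24\frac{d^{3}}{dx^{3}}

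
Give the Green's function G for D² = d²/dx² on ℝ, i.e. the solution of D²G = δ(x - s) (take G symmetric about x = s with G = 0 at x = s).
\frac{|x - s|}{2}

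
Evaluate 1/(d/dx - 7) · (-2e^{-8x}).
\frac{2 e^{- 8 x}}{15}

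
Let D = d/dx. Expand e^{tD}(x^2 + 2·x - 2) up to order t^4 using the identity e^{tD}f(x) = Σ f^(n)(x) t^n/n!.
t^{2} + 2 t \left(x + 1\right) + x^{2} + 2 x - 2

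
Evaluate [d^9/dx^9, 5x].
45\frac{d^{8}}{dx^{8}}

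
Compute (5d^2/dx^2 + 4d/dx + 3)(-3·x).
- 9 x - 12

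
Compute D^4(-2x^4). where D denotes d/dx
-48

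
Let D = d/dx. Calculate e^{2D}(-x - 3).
- x - 5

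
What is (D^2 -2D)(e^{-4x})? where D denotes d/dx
24 e^{- 4 x}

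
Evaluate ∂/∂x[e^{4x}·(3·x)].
\left(12 x + 3\right) e^{4 x}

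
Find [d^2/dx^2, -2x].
-4\frac{d}{dx}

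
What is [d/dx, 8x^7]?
56 x^{6}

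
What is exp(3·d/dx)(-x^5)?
- x^{5} - 15 x^{4} - 90 x^{3} - 270 x^{2} - 405 x - 243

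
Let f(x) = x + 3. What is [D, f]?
1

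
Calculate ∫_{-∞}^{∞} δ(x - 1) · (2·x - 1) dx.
1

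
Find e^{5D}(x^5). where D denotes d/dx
x^{5} + 25 x^{4} + 250 x^{3} + 1250 x^{2} + 3125 x + 3125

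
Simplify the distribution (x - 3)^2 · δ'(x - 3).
0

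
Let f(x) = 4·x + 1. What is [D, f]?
4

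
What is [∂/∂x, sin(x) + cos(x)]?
- \sin{\left(x \right)} + \cos{\left(x \right)}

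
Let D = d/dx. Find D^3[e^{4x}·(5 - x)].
\left(272 - 64 x\right) e^{4 x}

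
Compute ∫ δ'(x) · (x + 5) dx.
-1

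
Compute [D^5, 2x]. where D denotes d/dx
10D^{4}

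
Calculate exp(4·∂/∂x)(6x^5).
6 x^{5} + 120 x^{4} + 960 x^{3} + 3840 x^{2} + 7680 x + 6144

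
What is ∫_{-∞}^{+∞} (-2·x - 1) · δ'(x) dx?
2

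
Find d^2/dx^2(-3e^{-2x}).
- 12 e^{- 2 x}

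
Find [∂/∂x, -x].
-1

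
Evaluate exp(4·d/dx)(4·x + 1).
4 x + 17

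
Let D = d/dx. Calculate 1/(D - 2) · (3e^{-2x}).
- \frac{3 e^{- 2 x}}{4}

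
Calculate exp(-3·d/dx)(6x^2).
6 x^{2} - 36 x + 54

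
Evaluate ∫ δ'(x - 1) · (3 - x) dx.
1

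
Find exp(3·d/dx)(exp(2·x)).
e^{2 x + 6}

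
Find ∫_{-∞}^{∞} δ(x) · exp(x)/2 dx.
\frac{1}{2}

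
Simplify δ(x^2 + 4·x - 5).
\frac{\delta(x + 5) + \delta(x - 1)}{6}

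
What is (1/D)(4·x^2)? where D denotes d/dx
\frac{4 x^{3}}{3}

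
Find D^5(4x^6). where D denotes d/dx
2880 x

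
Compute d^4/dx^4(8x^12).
95040 x^{8}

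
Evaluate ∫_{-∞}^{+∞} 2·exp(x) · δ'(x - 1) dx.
- 2 e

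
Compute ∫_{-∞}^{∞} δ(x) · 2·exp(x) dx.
2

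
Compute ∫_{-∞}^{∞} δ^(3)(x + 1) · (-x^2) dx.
0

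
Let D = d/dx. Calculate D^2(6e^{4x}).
96 e^{4 x}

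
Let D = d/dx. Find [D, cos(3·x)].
- 3 \sin{\left(3 x \right)}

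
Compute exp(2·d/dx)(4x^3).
4 x^{3} + 24 x^{2} + 48 x + 32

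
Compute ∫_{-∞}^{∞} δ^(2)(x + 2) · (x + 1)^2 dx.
2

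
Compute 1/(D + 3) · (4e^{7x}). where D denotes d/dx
\frac{2 e^{7 x}}{5}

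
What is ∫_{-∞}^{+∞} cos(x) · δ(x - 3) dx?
\cos{\left(3 \right)}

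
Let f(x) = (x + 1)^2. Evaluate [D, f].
2 x + 2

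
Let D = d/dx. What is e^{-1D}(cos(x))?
\cos{\left(x - 1 \right)}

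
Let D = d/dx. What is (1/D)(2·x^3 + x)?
\frac{x^{4}}{2} + \frac{x^{2}}{2}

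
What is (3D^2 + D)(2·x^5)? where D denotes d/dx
10 x^{3} \left(x + 12\right)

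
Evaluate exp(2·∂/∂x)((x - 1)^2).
x^{2} + 2 x + 1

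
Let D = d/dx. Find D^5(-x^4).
0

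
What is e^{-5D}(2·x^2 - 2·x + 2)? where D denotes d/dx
2 x^{2} - 22 x + 62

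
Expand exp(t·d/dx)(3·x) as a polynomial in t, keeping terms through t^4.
3 t + 3 x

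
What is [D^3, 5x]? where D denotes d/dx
15D^{2}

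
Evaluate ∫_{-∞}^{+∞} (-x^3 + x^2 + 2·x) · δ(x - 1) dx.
2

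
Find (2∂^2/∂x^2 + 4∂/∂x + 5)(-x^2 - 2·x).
- 5 x^{2} - 18 x - 12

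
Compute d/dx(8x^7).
56 x^{6}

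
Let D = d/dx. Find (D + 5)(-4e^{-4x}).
- 4 e^{- 4 x}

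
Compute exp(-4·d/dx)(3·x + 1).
3 x - 11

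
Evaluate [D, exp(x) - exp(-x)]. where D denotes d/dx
2 \cosh{\left(x \right)}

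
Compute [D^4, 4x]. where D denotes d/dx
16D^{3}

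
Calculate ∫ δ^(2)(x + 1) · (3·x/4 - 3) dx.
0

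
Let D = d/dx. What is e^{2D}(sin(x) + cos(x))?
\sqrt{2} \sin{\left(x + \frac{\pi}{4} + 2 \right)}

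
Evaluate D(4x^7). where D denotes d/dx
28 x^{6}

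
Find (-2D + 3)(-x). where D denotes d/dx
2 - 3 x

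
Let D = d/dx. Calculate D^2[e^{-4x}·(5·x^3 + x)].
2 \left(40 x^{3} - 60 x^{2} + 23 x - 4\right) e^{- 4 x}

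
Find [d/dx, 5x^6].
30 x^{5}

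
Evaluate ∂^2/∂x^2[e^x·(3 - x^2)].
\left(- x^{2} - 4 x + 1\right) e^{x}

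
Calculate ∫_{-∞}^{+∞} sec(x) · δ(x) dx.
1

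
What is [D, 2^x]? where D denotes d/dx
2^{x} \log{\left(2 \right)}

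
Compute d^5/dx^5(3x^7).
7560 x^{2}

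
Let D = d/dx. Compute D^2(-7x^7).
- 294 x^{5}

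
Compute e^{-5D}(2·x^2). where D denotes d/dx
2 x^{2} - 20 x + 50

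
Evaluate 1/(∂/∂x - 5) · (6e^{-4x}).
- \frac{2 e^{- 4 x}}{3}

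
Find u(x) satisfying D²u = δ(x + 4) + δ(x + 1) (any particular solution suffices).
\frac{|x + 4|}{2} + \frac{|x + 1|}{2}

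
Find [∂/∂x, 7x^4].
28 x^{3}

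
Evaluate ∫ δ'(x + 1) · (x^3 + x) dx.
-4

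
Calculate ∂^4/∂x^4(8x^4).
192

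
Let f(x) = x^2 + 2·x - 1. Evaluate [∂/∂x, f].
2 x + 2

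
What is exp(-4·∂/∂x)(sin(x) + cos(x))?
\sqrt{2} \cos{\left(- x + \frac{\pi}{4} + 4 \right)}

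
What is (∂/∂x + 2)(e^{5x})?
7 e^{5 x}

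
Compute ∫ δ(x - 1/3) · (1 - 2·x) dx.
\frac{1}{3}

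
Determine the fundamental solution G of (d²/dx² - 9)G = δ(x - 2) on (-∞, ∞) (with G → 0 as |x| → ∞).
-\frac{e^{-3|x - 2|}}{6}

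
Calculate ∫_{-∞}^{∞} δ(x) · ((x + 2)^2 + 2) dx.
6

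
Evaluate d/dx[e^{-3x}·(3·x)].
3 \left(1 - 3 x\right) e^{- 3 x}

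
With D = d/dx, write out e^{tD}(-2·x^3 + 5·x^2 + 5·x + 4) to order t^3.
- 2 t^{3} + t^{2} \left(5 - 6 x\right) + t \left(- 6 x^{2} + 10 x + 5\right) - 2 x^{3} + 5 x^{2} + 5 x + 4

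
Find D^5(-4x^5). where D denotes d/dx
-480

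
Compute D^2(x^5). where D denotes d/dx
20 x^{3}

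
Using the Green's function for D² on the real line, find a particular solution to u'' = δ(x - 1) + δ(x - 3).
\frac{|x - 1|}{2} + \frac{|x - 3|}{2}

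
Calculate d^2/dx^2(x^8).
56 x^{6}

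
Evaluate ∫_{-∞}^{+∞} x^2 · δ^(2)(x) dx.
2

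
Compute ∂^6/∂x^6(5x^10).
756000 x^{4}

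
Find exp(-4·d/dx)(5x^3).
5 x^{3} - 60 x^{2} + 240 x - 320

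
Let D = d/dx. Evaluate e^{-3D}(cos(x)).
\cos{\left(x - 3 \right)}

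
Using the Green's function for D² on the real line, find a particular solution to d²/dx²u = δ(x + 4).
\frac{|x + 4|}{2}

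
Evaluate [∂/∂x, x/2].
\frac{1}{2}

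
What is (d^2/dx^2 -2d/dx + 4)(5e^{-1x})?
35 e^{- x}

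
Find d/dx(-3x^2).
- 6 x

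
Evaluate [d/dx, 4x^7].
28 x^{6}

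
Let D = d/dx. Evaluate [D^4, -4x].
-16D^{3}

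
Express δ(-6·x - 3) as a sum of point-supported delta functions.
\frac{\delta(x + 1/2)}{6}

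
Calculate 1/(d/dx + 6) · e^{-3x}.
\frac{e^{- 3 x}}{3}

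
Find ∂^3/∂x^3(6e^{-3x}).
- 162 e^{- 3 x}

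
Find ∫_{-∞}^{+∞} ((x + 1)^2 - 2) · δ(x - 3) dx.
14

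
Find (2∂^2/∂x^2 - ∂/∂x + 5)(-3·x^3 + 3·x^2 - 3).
- 15 x^{3} + 24 x^{2} - 42 x - 3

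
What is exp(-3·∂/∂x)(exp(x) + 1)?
e^{x - 3} + 1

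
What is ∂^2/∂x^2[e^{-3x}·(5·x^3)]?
15 x \left(3 x^{2} - 6 x + 2\right) e^{- 3 x}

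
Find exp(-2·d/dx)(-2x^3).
- 2 x^{3} + 12 x^{2} - 24 x + 16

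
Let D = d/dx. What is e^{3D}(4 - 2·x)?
- 2 x - 2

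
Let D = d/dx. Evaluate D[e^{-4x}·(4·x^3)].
x^{2} \left(12 - 16 x\right) e^{- 4 x}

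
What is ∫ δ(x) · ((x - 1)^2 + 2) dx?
3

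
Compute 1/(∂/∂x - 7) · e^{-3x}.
- \frac{e^{- 3 x}}{10}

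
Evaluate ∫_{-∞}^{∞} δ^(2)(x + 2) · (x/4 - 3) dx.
0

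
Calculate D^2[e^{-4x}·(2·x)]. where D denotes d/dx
16 \left(2 x - 1\right) e^{- 4 x}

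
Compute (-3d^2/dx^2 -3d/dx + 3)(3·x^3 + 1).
9 x^{3} - 27 x^{2} - 54 x + 3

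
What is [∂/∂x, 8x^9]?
72 x^{8}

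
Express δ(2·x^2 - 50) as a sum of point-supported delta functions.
\frac{\delta(x - 5) + \delta(x + 5)}{20}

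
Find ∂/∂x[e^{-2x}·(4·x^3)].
x^{2} \left(12 - 8 x\right) e^{- 2 x}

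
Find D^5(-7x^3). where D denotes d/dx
0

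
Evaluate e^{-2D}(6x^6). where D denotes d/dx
6 x^{6} - 72 x^{5} + 360 x^{4} - 960 x^{3} + 1440 x^{2} - 1152 x + 384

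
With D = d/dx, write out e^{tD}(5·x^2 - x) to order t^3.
5 t^{2} + t \left(10 x - 1\right) + 5 x^{2} - x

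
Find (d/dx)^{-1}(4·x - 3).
2 x^{2} - 3 x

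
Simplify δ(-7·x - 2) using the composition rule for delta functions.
\frac{\delta(x + 2/7)}{7}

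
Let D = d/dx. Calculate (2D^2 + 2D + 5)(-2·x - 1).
- 10 x - 9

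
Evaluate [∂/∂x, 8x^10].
80 x^{9}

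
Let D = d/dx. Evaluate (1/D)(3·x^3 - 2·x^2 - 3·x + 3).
\frac{3 x^{4}}{4} - \frac{2 x^{3}}{3} - \frac{3 x^{2}}{2} + 3 x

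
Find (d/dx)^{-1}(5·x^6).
\frac{5 x^{7}}{7}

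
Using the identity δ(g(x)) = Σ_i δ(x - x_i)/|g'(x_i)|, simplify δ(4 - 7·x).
\frac{\delta(x - 4/7)}{7}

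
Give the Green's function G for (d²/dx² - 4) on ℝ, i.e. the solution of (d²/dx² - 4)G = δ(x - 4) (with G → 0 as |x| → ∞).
-\frac{e^{-2|x - 4|}}{4}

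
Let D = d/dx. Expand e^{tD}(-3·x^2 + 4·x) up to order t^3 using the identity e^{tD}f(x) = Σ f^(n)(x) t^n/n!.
- 3 t^{2} - 2 t \left(3 x - 2\right) - 3 x^{2} + 4 x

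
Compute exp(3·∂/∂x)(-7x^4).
- 7 x^{4} - 84 x^{3} - 378 x^{2} - 756 x - 567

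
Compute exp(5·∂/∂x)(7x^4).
7 x^{4} + 140 x^{3} + 1050 x^{2} + 3500 x + 4375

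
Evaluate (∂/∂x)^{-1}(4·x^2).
\frac{4 x^{3}}{3}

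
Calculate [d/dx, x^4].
4 x^{3}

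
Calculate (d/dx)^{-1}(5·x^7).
\frac{5 x^{8}}{8}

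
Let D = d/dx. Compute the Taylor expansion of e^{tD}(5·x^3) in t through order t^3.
5 t^{3} + 15 t^{2} x + 15 t x^{2} + 5 x^{3}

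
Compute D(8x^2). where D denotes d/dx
16 x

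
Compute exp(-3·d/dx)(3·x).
3 x - 9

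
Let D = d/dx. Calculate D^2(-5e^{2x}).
- 20 e^{2 x}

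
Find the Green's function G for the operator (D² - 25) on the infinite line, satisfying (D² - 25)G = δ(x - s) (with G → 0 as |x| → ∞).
-\frac{e^{-5|x-s|}}{10}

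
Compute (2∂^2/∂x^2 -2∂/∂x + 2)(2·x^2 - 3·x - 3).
4 x^{2} - 14 x + 8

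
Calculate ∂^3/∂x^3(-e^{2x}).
- 8 e^{2 x}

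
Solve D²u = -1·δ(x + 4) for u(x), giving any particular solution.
-\frac{|x + 4|}{2}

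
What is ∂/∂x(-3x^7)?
- 21 x^{6}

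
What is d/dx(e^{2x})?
2 e^{2 x}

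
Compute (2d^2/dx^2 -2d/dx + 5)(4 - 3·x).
26 - 15 x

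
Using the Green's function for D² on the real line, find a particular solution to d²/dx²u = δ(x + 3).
\frac{|x + 3|}{2}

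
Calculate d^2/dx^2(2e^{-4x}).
32 e^{- 4 x}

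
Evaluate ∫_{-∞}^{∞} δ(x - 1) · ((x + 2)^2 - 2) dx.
7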